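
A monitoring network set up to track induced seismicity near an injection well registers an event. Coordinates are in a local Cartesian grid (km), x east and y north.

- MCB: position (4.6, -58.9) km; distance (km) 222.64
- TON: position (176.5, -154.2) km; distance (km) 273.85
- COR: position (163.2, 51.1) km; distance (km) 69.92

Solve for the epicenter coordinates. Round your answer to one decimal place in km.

Circle about each station: (x − 4.6)² + (y + 58.9)² = 222.64²; (x − 176.5)² + (y + 154.2)² = 273.85²; (x − 163.2)² + (y − 51.1)² = 69.92².
Subtracting pairs of circle equations eliminates x²+y² and gives linear equations (the radical axes):
343.8 x − 190.6 y = 26014.27
317.2 x + 220.0 y = 70434.84
Solving the 2×2 system: x ≈ 140.7, y ≈ 117.3 km.
Check against MCB (with the unrounded x, y): √((x − 4.6)²+(y + 58.9)²) = 222.64 ≈ 222.64 km. ✓

140.7 km east, 117.3 km north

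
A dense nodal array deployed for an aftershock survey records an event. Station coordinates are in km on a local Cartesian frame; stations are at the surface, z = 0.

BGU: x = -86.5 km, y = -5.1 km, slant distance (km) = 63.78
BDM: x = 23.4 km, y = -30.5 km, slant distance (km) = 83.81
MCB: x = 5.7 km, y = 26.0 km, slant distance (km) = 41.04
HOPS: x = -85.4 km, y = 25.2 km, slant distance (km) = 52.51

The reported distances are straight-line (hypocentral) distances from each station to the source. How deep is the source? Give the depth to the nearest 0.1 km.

Each station gives a sphere (x−x_i)² + (y−y_i)² + z² = d_i² (stations at z=0).
Subtracting the BGU sphere from BDM and MCB: z² cancels, leaving linear equations in x and y:
219.8 x − 50.8 y = -8986.68
184.4 x + 62.2 y = -4416.16
Solving: x ≈ -33.999, y ≈ 29.796 km (keep extra digits for the depth step; rounded: -34.0, 29.8).
Then from the BGU sphere: z² = 63.78² − (x + 86.5)² − (y + 5.1)² with x = -33.999, y = 29.796, so z ≈ 9.685 ≈ 9.7 km.

depth ≈ 9.7 km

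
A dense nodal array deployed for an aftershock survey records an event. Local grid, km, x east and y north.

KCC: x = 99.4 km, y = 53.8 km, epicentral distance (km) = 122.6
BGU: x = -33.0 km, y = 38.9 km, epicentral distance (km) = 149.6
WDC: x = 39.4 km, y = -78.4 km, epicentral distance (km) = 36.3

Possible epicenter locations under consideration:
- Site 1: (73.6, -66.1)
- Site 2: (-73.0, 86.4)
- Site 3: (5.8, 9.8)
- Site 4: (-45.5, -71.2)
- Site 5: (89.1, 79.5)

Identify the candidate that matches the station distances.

For each candidate, compare |candidate − station| to the reported distance:
Site 1: residuals KCC 0.0, BGU 0.0, WDC 0.0 → max 0.0 km
Site 2: residuals KCC 52.9, BGU 87.5, WDC 163.2 → max 163.2 km
Site 3: residuals KCC 19.2, BGU 101.1, WDC 58.1 → max 101.1 km
Site 4: residuals KCC 68.8, BGU 38.8, WDC 48.9 → max 68.8 km
Site 5: residuals KCC 94.9, BGU 20.9, WDC 129.2 → max 129.2 km
Only Site 1 has all residuals ≈ 0.

Site 1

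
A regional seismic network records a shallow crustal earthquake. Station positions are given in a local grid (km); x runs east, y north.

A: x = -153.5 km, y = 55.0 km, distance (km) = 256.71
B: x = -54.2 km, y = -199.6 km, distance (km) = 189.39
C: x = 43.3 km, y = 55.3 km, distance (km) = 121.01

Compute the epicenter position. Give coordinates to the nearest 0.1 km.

75.3 km east, -61.4 km north

Circle about each station: (x + 153.5)² + (y − 55.0)² = 256.71²; (x + 54.2)² + (y + 199.6)² = 189.39²; (x − 43.3)² + (y − 55.3)² = 121.01².
Subtracting the A equation from the B and C equations removes the quadratic terms:
198.6 x − 509.2 y = 46222.00
393.6 x + 0.6 y = 29602.33
Solving the 2×2 system: x ≈ 75.3, y ≈ -61.4 km.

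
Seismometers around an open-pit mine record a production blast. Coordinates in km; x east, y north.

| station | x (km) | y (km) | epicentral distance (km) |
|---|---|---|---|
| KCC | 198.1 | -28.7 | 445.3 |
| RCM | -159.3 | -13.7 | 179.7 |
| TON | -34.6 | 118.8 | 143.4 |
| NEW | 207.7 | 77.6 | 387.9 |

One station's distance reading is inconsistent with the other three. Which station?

Solve using three stations at a time. Using RCM, TON, NEW (subtract circle equations pairwise → linear system) gives (x, y) ≈ (-170.1, 165.6).
Distances from that point to each station vs reported:
  KCC: calculated 416.3 vs reported 445.3 → residual 29.0 km
  RCM: calculated 179.6 vs reported 179.7 → residual 0.1 km
  TON: calculated 143.3 vs reported 143.4 → residual 0.1 km
  NEW: calculated 387.9 vs reported 387.9 → residual 0.0 km
RCM, TON, NEW are mutually consistent (residuals ≈ 0); KCC is off by 29.0 km.

KCC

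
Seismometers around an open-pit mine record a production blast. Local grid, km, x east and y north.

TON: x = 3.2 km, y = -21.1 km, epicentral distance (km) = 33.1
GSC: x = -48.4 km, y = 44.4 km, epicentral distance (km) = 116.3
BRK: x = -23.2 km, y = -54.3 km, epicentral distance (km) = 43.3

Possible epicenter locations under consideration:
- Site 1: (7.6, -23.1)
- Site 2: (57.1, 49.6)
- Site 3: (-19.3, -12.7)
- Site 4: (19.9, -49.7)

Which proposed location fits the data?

Site 4

For each candidate, compare |candidate − station| to the reported distance:
Site 1: residuals TON 28.3, GSC 28.6, BRK 0.5 → max 28.6 km
Site 2: residuals TON 55.8, GSC 10.7, BRK 88.0 → max 88.0 km
Site 3: residuals TON 9.1, GSC 52.2, BRK 1.5 → max 52.2 km
Site 4: residuals TON 0.0, GSC 0.0, BRK 0.0 → max 0.0 km
Only Site 4 has all residuals ≈ 0.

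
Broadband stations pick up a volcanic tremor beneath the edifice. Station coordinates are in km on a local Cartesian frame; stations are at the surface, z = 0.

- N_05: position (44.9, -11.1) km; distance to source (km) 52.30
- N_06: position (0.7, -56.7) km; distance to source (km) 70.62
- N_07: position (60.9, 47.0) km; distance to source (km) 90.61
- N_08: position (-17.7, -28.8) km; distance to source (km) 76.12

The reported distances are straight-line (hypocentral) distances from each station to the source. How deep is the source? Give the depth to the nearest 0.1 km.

50.0 km

Each station gives a sphere (x−x_i)² + (y−y_i)² + z² = d_i² (stations at z=0).
Subtracting the N_05 sphere from N_06 and N_07: z² cancels, leaving linear equations in x and y:
-88.4 x − 91.2 y = -1175.73
32.0 x + 116.2 y = -1696.29
Solving: x ≈ 39.616, y ≈ -25.508 km (keep extra digits for the depth step; rounded: 39.6, -25.5).
Then from the N_05 sphere: z² = 52.30² − (x − 44.9)² − (y + 11.1)² with x = 39.616, y = -25.508, so z ≈ 49.998 ≈ 50.0 km.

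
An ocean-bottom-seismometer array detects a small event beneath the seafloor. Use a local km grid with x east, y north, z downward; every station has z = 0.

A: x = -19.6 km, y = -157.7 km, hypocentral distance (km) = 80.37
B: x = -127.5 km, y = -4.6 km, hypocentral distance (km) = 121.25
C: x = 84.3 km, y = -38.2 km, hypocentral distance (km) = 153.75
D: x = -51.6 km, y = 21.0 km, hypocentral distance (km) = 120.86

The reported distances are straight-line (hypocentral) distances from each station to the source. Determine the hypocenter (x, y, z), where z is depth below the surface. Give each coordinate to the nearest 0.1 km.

(-54.3, -94.5, 35.5)

Each station gives a sphere (x−x_i)² + (y−y_i)² + z² = d_i² (stations at z=0).
Subtracting the A sphere from B and C: z² cancels, leaving linear equations in x and y:
-215.8 x + 306.2 y = -17218.27
207.8 x + 239.0 y = -33867.45
Solving: x ≈ -54.295, y ≈ -94.498 km (keep extra digits for the depth step; rounded: -54.3, -94.5).
Then from the A sphere: z² = 80.37² − (x + 19.6)² − (y + 157.7)² with x = -54.295, y = -94.498, so z ≈ 35.512 ≈ 35.5 km.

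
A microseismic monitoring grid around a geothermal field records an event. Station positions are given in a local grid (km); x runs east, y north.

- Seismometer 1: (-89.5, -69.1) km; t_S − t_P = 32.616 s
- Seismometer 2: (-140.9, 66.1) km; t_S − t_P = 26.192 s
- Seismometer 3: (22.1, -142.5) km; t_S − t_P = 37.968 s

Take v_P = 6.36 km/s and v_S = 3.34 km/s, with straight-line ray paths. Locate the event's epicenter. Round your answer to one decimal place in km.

Distance from S−P lag: d = Δt · v_P v_S / (v_P − v_S) = Δt · (6.36·3.34)/(6.36−3.34) ≈ 7.0339·Δt.
So d_Seismometer 1 = 229.42, d_Seismometer 2 = 184.23, d_Seismometer 3 = 267.06 km.
Circle about each station: (x + 89.5)² + (y + 69.1)² = 229.42²; (x + 140.9)² + (y − 66.1)² = 184.23²; (x − 22.1)² + (y + 142.5)² = 267.06².
Subtracting the Seismometer 1 equation from the Seismometer 2 and Seismometer 3 equations removes the quadratic terms:
-102.8 x + 270.4 y = 30129.80
223.2 x − 146.8 y = -10677.91
Solving the 2×2 system: x ≈ 33.9, y ≈ 124.3 km.

x ≈ 33.9 km, y ≈ 124.3 km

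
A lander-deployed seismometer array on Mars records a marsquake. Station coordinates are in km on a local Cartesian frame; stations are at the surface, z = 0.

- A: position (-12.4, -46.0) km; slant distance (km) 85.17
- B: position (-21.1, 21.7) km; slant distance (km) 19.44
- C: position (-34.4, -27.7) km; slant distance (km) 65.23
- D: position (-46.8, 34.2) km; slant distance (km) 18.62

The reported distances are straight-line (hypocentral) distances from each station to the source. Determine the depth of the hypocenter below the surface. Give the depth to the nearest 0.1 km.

depth ≈ 8.0 km

Each station gives a sphere (x−x_i)² + (y−y_i)² + z² = d_i² (stations at z=0).
Subtracting the A sphere from B and C: z² cancels, leaving linear equations in x and y:
-17.4 x + 135.4 y = 5522.36
-44.0 x + 36.6 y = 2679.87
Solving: x ≈ -30.209, y ≈ 36.903 km (keep extra digits for the depth step; rounded: -30.2, 36.9).
Then from the A sphere: z² = 85.17² − (x + 12.4)² − (y + 46.0)² with x = -30.209, y = 36.903, so z ≈ 7.991 ≈ 8.0 km.
Check against D (with the unrounded solution): distance 18.61 ≈ 18.62 km. ✓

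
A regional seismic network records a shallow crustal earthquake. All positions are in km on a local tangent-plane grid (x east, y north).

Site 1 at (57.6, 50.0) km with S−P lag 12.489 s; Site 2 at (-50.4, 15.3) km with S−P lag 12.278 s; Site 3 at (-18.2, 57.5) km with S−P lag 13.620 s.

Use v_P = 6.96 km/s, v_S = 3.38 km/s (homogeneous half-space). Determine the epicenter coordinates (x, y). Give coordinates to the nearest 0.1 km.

Distance from S−P lag: d = Δt · v_P v_S / (v_P − v_S) = Δt · (6.96·3.38)/(6.96−3.38) ≈ 6.5712·Δt.
So d_Site 1 = 82.07, d_Site 2 = 80.68, d_Site 3 = 89.50 km.
Circle about each station: (x − 57.6)² + (y − 50.0)² = 82.07²; (x + 50.4)² + (y − 15.3)² = 80.68²; (x + 18.2)² + (y − 57.5)² = 89.50².
Subtracting the Site 1 equation from the Site 2 and Site 3 equations removes the quadratic terms:
-216.0 x − 69.4 y = -2817.29
-151.6 x + 15.0 y = -3455.04
Solving the 2×2 system: x ≈ 20.5, y ≈ -23.2 km.

x ≈ 20.5 km, y ≈ -23.2 km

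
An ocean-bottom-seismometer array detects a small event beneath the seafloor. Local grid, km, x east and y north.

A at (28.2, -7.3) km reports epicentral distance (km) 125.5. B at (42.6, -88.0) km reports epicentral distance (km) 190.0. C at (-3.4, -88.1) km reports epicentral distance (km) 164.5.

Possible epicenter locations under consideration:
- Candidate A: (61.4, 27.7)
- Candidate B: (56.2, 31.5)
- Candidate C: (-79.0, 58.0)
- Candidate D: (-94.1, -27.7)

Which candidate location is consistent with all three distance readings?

Candidate C

For each candidate, compare |candidate − station| to the reported distance:
Candidate A: residuals A 77.3, B 72.8, C 31.8 → max 77.3 km
Candidate B: residuals A 77.7, B 69.7, C 30.9 → max 77.7 km
Candidate C: residuals A 0.0, B 0.0, C 0.0 → max 0.0 km
Candidate D: residuals A 1.5, B 40.6, C 55.5 → max 55.5 km
Only Candidate C has all residuals ≈ 0.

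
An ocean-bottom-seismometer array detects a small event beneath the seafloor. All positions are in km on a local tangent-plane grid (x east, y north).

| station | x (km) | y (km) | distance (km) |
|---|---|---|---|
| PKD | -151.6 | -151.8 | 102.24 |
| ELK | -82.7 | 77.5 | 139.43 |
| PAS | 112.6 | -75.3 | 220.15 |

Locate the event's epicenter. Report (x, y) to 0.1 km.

Circle about each station: (x + 151.6)² + (y + 151.8)² = 102.24²; (x + 82.7)² + (y − 77.5)² = 139.43²; (x − 112.6)² + (y + 75.3)² = 220.15².
Subtracting the PKD equation from the ELK and PAS equations removes the quadratic terms:
137.8 x + 458.6 y = -42167.97
528.4 x + 153.0 y = -65689.95
Solving the 2×2 system: x ≈ -107.0, y ≈ -59.8 km.

(-107.0, -59.8)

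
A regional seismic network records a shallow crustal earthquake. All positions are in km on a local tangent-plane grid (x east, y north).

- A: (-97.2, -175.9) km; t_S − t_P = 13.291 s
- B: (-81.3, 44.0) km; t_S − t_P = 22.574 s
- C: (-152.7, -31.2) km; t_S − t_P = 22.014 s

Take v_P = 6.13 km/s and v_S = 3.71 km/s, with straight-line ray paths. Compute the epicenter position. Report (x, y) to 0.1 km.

Distance from S−P lag: d = Δt · v_P v_S / (v_P − v_S) = Δt · (6.13·3.71)/(6.13−3.71) ≈ 9.3976·Δt.
So d_A = 124.90, d_B = 212.14, d_C = 206.88 km.
Circle about each station: (x + 97.2)² + (y + 175.9)² = 124.90²; (x + 81.3)² + (y − 44.0)² = 212.14²; (x + 152.7)² + (y + 31.2)² = 206.88².
Subtracting the A equation from the B and C equations removes the quadratic terms:
31.8 x + 439.8 y = -61246.33
-111.0 x + 289.4 y = -43297.24
Solving the 2×2 system: x ≈ 22.7, y ≈ -140.9 km.

22.7 km east, -140.9 km north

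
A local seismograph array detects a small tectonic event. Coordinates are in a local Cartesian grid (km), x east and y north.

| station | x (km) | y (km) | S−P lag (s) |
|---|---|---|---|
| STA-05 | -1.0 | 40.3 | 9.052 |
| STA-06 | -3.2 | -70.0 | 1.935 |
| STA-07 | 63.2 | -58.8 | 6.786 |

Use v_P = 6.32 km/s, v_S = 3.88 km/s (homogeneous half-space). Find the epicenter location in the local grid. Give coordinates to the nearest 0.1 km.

Distance from S−P lag: d = Δt · v_P v_S / (v_P − v_S) = Δt · (6.32·3.88)/(6.32−3.88) ≈ 10.0498·Δt.
So d_STA-05 = 90.97, d_STA-06 = 19.45, d_STA-07 = 68.20 km.
Circle about each station: (x + 1.0)² + (y − 40.3)² = 90.97²; (x + 3.2)² + (y + 70.0)² = 19.45²; (x − 63.2)² + (y + 58.8)² = 68.20².
Subtracting pairs of circle equations eliminates x²+y² and gives linear equations (the radical axes):
-4.4 x − 220.6 y = 11182.39
128.4 x − 198.2 y = 9450.89
Solving the 2×2 system: x ≈ -4.5, y ≈ -50.6 km.

-4.5 km east, -50.6 km north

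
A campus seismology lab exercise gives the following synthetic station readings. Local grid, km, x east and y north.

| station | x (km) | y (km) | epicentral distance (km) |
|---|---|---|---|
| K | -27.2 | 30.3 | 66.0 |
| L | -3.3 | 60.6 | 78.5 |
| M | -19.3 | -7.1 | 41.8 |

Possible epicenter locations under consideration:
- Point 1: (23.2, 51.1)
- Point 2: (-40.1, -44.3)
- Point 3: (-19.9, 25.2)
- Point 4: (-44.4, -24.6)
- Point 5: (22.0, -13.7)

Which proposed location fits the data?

Point 5

For each candidate, compare |candidate − station| to the reported distance:
Point 1: residuals K 11.5, L 50.3, M 30.3 → max 50.3 km
Point 2: residuals K 9.7, L 32.7, M 0.8 → max 32.7 km
Point 3: residuals K 57.1, L 39.4, M 9.5 → max 57.1 km
Point 4: residuals K 8.5, L 16.1, M 11.2 → max 16.1 km
Point 5: residuals K 0.0, L 0.0, M 0.0 → max 0.0 km
Only Point 5 has all residuals ≈ 0.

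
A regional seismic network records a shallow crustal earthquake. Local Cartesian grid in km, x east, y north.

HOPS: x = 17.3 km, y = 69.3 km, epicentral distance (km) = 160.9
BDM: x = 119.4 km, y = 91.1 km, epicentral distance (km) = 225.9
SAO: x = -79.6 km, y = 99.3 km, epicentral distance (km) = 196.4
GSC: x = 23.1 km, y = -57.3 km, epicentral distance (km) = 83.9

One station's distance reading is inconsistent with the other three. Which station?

GSC

Solve using three stations at a time. Using HOPS, BDM, SAO (subtract circle equations pairwise → linear system) gives (x, y) ≈ (-18.9, -87.7).
Distances from that point to each station vs reported:
  HOPS: calculated 161.1 vs reported 160.9 → residual 0.2 km
  BDM: calculated 226.0 vs reported 225.9 → residual 0.1 km
  SAO: calculated 196.5 vs reported 196.4 → residual 0.1 km
  GSC: calculated 51.8 vs reported 83.9 → residual 32.1 km
HOPS, BDM, SAO are mutually consistent (residuals ≈ 0); GSC is off by 32.1 km.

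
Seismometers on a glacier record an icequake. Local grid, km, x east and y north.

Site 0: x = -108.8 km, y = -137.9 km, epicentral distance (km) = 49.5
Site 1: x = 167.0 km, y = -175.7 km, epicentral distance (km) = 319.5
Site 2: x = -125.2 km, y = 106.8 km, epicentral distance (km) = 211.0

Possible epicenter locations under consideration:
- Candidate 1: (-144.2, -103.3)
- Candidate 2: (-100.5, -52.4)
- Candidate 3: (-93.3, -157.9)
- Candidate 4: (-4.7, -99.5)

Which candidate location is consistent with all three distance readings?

For each candidate, compare |candidate − station| to the reported distance:
Candidate 1: residuals Site 0 0.0, Site 1 0.0, Site 2 0.0 → max 0.0 km
Candidate 2: residuals Site 0 36.4, Site 1 25.0, Site 2 49.9 → max 49.9 km
Candidate 3: residuals Site 0 24.2, Site 1 58.6, Site 2 55.6 → max 58.6 km
Candidate 4: residuals Site 0 61.5, Site 1 131.7, Site 2 27.9 → max 131.7 km
Only Candidate 1 has all residuals ≈ 0.

Candidate 1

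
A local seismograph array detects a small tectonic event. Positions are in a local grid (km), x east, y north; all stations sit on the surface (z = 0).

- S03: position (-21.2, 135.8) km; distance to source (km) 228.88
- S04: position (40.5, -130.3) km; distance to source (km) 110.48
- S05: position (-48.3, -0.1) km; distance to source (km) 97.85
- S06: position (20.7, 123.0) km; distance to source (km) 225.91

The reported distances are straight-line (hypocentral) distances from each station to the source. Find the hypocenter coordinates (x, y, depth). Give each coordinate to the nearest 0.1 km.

Each station gives a sphere (x−x_i)² + (y−y_i)² + z² = d_i² (stations at z=0).
Subtracting the S03 sphere from S04 and S05: z² cancels, leaving linear equations in x and y:
123.4 x − 532.2 y = 39907.48
-54.2 x − 271.8 y = 26253.25
Solving: x ≈ -50.094, y ≈ -86.601 km (keep extra digits for the depth step; rounded: -50.1, -86.6).
Then from the S03 sphere: z² = 228.88² − (x + 21.2)² − (y − 135.8)² with x = -50.094, y = -86.601, so z ≈ 45.705 ≈ 45.7 km.

(-50.1, -86.6, 45.7)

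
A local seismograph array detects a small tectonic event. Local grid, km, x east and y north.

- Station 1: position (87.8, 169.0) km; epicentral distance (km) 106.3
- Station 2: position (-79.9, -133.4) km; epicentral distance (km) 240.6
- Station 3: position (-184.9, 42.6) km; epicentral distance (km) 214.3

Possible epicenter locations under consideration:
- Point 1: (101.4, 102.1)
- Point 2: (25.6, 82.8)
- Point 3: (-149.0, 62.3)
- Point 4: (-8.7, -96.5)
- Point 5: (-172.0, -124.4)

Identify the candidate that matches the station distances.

For each candidate, compare |candidate − station| to the reported distance:
Point 1: residuals Station 1 38.0, Station 2 56.6, Station 3 78.1 → max 78.1 km
Point 2: residuals Station 1 0.0, Station 2 0.0, Station 3 0.0 → max 0.0 km
Point 3: residuals Station 1 153.4, Station 2 33.1, Station 3 173.4 → max 173.4 km
Point 4: residuals Station 1 176.2, Station 2 160.4, Station 3 10.2 → max 176.2 km
Point 5: residuals Station 1 285.6, Station 2 148.1, Station 3 46.8 → max 285.6 km
Only Point 2 has all residuals ≈ 0.

Point 2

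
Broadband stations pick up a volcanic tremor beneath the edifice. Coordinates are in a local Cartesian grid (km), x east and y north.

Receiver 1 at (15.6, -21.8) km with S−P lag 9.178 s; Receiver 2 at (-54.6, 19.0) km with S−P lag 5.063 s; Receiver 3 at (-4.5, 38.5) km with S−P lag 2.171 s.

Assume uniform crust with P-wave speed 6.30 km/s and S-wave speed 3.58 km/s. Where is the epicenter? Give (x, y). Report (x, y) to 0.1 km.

Distance from S−P lag: d = Δt · v_P v_S / (v_P − v_S) = Δt · (6.30·3.58)/(6.30−3.58) ≈ 8.2919·Δt.
So d_Receiver 1 = 76.10, d_Receiver 2 = 41.98, d_Receiver 3 = 18.00 km.
Circle about each station: (x − 15.6)² + (y + 21.8)² = 76.10²; (x + 54.6)² + (y − 19.0)² = 41.98²; (x + 4.5)² + (y − 38.5)² = 18.00².
Subtracting the Receiver 1 equation from the Receiver 2 and Receiver 3 equations removes the quadratic terms:
-140.4 x + 81.6 y = 6652.45
-40.2 x + 120.6 y = 6251.11
Solving the 2×2 system: x ≈ -21.4, y ≈ 44.7 km.
Check against Receiver 1 (with the unrounded x, y): √((x − 15.6)²+(y + 21.8)²) = 76.10 ≈ 76.10 km. ✓

-21.4 km east, 44.7 km north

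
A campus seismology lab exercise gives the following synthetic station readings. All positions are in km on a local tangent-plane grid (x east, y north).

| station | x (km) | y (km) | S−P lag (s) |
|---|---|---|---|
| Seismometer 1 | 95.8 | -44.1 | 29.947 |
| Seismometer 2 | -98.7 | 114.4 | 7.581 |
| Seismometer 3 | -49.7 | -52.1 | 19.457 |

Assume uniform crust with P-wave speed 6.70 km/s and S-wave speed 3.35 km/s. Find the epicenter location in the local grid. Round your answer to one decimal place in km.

Distance from S−P lag: d = Δt · v_P v_S / (v_P − v_S) = Δt · (6.70·3.35)/(6.70−3.35) ≈ 6.7000·Δt.
So d_Seismometer 1 = 200.64, d_Seismometer 2 = 50.79, d_Seismometer 3 = 130.36 km.
Circle about each station: (x − 95.8)² + (y + 44.1)² = 200.64²; (x + 98.7)² + (y − 114.4)² = 50.79²; (x + 49.7)² + (y + 52.1)² = 130.36².
Subtracting pairs of circle equations eliminates x²+y² and gives linear equations (the radical axes):
-389.0 x + 317.0 y = 49383.39
-291.0 x − 16.0 y = 17324.73
Solving the 2×2 system: x ≈ -63.8, y ≈ 77.5 km.
Check against Seismometer 1 (with the unrounded x, y): √((x − 95.8)²+(y + 44.1)²) = 200.64 ≈ 200.64 km. ✓

x ≈ -63.8 km, y ≈ 77.5 km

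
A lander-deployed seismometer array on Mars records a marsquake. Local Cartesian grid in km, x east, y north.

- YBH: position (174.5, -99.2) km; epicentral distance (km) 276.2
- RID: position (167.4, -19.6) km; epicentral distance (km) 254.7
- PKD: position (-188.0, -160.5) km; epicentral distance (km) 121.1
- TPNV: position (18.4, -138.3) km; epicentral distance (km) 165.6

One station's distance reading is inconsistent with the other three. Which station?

Solve using three stations at a time. Using YBH, RID, TPNV (subtract circle equations pairwise → linear system) gives (x, y) ≈ (-87.1, -10.7).
Distances from that point to each station vs reported:
  YBH: calculated 276.2 vs reported 276.2 → residual 0.0 km
  RID: calculated 254.7 vs reported 254.7 → residual 0.0 km
  PKD: calculated 180.6 vs reported 121.1 → residual 59.5 km
  TPNV: calculated 165.6 vs reported 165.6 → residual 0.0 km
YBH, RID, TPNV are mutually consistent (residuals ≈ 0); PKD is off by 59.5 km.

PKD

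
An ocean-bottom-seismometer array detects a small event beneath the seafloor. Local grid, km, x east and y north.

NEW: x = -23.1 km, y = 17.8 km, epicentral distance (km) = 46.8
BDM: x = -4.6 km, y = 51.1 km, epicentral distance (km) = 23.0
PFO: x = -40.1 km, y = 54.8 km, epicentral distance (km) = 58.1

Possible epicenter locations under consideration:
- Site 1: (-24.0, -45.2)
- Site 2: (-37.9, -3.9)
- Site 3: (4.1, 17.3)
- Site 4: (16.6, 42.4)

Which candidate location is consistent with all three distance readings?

For each candidate, compare |candidate − station| to the reported distance:
Site 1: residuals NEW 16.2, BDM 75.2, PFO 43.2 → max 75.2 km
Site 2: residuals NEW 20.5, BDM 41.3, PFO 0.6 → max 41.3 km
Site 3: residuals NEW 19.6, BDM 11.9, PFO 0.1 → max 19.6 km
Site 4: residuals NEW 0.1, BDM 0.1, PFO 0.1 → max 0.1 km
Only Site 4 has all residuals ≈ 0.

Site 4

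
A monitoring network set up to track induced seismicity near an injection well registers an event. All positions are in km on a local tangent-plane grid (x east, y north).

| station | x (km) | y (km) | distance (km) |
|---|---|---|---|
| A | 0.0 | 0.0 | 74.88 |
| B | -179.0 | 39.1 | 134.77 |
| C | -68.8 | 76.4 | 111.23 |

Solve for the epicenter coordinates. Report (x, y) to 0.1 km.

(-66.3, -34.8)

Circle about each station: x² + y² = 74.88²; (x + 179.0)² + (y − 39.1)² = 134.77²; (x + 68.8)² + (y − 76.4)² = 111.23².
Subtracting the A equation from the B and C equations removes the quadratic terms:
-358.0 x + 78.2 y = 21013.87
-137.6 x + 152.8 y = 3805.30
Solving the 2×2 system: x ≈ -66.3, y ≈ -34.8 km.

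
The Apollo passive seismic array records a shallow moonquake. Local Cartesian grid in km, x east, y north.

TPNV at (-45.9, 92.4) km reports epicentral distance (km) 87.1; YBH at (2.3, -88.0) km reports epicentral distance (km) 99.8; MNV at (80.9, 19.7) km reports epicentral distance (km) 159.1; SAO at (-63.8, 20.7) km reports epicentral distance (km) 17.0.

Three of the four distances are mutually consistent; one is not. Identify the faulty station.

Solve using three stations at a time. Using TPNV, MNV, SAO (subtract circle equations pairwise → linear system) gives (x, y) ≈ (-78.0, 11.4).
Distances from that point to each station vs reported:
  TPNV: calculated 87.1 vs reported 87.1 → residual 0.0 km
  YBH: calculated 127.8 vs reported 99.8 → residual 28.0 km
  MNV: calculated 159.1 vs reported 159.1 → residual 0.0 km
  SAO: calculated 16.9 vs reported 17.0 → residual 0.1 km
TPNV, MNV, SAO are mutually consistent (residuals ≈ 0); YBH is off by 28.0 km.

YBH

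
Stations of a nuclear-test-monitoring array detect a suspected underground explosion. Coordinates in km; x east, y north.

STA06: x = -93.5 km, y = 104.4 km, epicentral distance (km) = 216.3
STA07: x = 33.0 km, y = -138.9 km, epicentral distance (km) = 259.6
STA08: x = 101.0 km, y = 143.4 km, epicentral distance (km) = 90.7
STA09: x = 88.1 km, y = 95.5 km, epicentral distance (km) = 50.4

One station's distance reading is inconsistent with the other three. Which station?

STA07

Solve using three stations at a time. Using STA06, STA08, STA09 (subtract circle equations pairwise → linear system) gives (x, y) ≈ (116.9, 54.1).
Distances from that point to each station vs reported:
  STA06: calculated 216.3 vs reported 216.3 → residual 0.0 km
  STA07: calculated 210.4 vs reported 259.6 → residual 49.2 km
  STA08: calculated 90.7 vs reported 90.7 → residual 0.0 km
  STA09: calculated 50.4 vs reported 50.4 → residual 0.0 km
STA06, STA08, STA09 are mutually consistent (residuals ≈ 0); STA07 is off by 49.2 km.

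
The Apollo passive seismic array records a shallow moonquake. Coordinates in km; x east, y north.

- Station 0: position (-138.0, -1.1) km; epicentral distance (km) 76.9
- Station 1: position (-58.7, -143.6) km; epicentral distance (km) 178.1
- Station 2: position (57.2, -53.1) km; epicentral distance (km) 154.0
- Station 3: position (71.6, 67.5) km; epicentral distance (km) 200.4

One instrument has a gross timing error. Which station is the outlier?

Solve using three stations at a time. Using Station 0, Station 1, Station 2 (subtract circle equations pairwise → linear system) gives (x, y) ≈ (-69.7, 34.1).
Distances from that point to each station vs reported:
  Station 0: calculated 76.9 vs reported 76.9 → residual 0.0 km
  Station 1: calculated 178.1 vs reported 178.1 → residual 0.0 km
  Station 2: calculated 154.0 vs reported 154.0 → residual 0.0 km
  Station 3: calculated 145.2 vs reported 200.4 → residual 55.2 km
Station 0, Station 1, Station 2 are mutually consistent (residuals ≈ 0); Station 3 is off by 55.2 km.

Station 3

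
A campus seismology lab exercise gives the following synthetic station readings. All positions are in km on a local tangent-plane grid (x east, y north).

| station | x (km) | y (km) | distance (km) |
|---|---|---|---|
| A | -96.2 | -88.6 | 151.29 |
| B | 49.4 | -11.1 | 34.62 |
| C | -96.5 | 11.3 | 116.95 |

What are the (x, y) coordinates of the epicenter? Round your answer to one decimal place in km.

x ≈ 20.4 km, y ≈ 7.8 km

Circle about each station: (x + 96.2)² + (y + 88.6)² = 151.29²; (x − 49.4)² + (y + 11.1)² = 34.62²; (x + 96.5)² + (y − 11.3)² = 116.95².
Subtracting pairs of circle equations eliminates x²+y² and gives linear equations (the radical axes):
291.2 x + 155.0 y = 7149.29
-0.6 x + 199.8 y = 1546.90
Solving the 2×2 system: x ≈ 20.4, y ≈ 7.8 km.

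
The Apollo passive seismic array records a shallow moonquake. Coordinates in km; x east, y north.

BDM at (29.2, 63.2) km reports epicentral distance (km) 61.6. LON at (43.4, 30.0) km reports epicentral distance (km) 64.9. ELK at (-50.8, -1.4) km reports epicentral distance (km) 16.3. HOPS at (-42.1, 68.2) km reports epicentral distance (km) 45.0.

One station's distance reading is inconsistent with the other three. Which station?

Solve using three stations at a time. Using BDM, LON, HOPS (subtract circle equations pairwise → linear system) gives (x, y) ≈ (-21.5, 28.2).
Distances from that point to each station vs reported:
  BDM: calculated 61.6 vs reported 61.6 → residual 0.0 km
  LON: calculated 64.9 vs reported 64.9 → residual 0.0 km
  ELK: calculated 41.6 vs reported 16.3 → residual 25.3 km
  HOPS: calculated 45.0 vs reported 45.0 → residual 0.0 km
BDM, LON, HOPS are mutually consistent (residuals ≈ 0); ELK is off by 25.3 km.

ELK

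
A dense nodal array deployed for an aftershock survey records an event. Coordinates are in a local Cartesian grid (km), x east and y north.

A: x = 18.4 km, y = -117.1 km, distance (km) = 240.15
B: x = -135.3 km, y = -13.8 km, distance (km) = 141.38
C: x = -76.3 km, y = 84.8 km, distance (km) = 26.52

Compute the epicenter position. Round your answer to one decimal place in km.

Circle about each station: (x − 18.4)² + (y + 117.1)² = 240.15²; (x + 135.3)² + (y + 13.8)² = 141.38²; (x + 76.3)² + (y − 84.8)² = 26.52².
Subtracting pairs of circle equations eliminates x²+y² and gives linear equations (the radical axes):
-307.4 x + 206.6 y = 42129.28
-189.4 x + 403.8 y = 55930.47
Solving the 2×2 system: x ≈ -64.2, y ≈ 108.4 km.

x ≈ -64.2 km, y ≈ 108.4 km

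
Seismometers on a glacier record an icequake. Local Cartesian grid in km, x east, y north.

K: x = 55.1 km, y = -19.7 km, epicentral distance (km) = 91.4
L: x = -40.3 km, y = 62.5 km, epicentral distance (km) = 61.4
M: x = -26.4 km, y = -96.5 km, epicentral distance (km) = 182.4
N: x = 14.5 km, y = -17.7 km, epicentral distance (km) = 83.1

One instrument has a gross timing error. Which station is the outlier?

Solve using three stations at a time. Using K, L, N (subtract circle equations pairwise → linear system) gives (x, y) ≈ (21.1, 65.2).
Distances from that point to each station vs reported:
  K: calculated 91.4 vs reported 91.4 → residual 0.0 km
  L: calculated 61.5 vs reported 61.4 → residual 0.1 km
  M: calculated 168.5 vs reported 182.4 → residual 13.9 km
  N: calculated 83.1 vs reported 83.1 → residual 0.0 km
K, L, N are mutually consistent (residuals ≈ 0); M is off by 13.9 km.

M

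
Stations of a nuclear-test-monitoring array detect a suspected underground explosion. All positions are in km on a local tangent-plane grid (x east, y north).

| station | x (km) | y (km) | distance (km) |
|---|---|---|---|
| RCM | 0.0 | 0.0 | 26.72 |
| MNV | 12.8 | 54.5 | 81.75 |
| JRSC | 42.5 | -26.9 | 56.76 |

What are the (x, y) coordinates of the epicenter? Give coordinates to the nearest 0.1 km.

-14.1 km east, -22.7 km north

Circle about each station: x² + y² = 26.72²; (x − 12.8)² + (y − 54.5)² = 81.75²; (x − 42.5)² + (y + 26.9)² = 56.76².
Subtracting the RCM equation from the MNV and JRSC equations removes the quadratic terms:
25.6 x + 109.0 y = -2835.01
85.0 x − 53.8 y = 22.12
Solving the 2×2 system: x ≈ -14.1, y ≈ -22.7 km.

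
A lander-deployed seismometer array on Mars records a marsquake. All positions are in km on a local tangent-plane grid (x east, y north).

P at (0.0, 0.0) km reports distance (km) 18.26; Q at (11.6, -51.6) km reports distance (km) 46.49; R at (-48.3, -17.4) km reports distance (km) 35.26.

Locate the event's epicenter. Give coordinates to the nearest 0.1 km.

(-13.4, -12.4)

Circle about each station: x² + y² = 18.26²; (x − 11.6)² + (y + 51.6)² = 46.49²; (x + 48.3)² + (y + 17.4)² = 35.26².
Subtracting the P equation from the Q and R equations removes the quadratic terms:
23.2 x − 103.2 y = 969.23
-96.6 x − 34.8 y = 1725.81
Solving the 2×2 system: x ≈ -13.4, y ≈ -12.4 km.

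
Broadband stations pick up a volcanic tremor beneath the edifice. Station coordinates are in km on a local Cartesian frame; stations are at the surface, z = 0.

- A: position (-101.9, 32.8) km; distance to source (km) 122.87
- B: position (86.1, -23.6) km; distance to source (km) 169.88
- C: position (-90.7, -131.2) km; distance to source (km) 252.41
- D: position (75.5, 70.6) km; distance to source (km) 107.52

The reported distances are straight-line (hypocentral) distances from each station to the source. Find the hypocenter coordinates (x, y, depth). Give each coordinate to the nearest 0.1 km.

Each station gives a sphere (x−x_i)² + (y−y_i)² + z² = d_i² (stations at z=0).
Subtracting the A sphere from B and C: z² cancels, leaving linear equations in x and y:
376.0 x − 112.8 y = -17251.46
22.4 x − 328.0 y = -34633.29
Solving: x ≈ -14.502, y ≈ 104.599 km (keep extra digits for the depth step; rounded: -14.5, 104.6).
Then from the A sphere: z² = 122.87² − (x + 101.9)² − (y − 32.8)² with x = -14.502, y = 104.599, so z ≈ 47.995 ≈ 48.0 km.

x ≈ -14.5 km, y ≈ 104.6 km, depth ≈ 48.0 km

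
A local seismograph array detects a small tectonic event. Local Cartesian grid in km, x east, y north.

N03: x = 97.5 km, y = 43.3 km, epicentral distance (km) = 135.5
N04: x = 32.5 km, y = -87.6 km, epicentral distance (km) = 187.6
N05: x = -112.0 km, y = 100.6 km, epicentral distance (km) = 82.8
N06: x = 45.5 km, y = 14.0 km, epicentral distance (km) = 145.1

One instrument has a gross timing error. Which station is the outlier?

N06

Solve using three stations at a time. Using N03, N04, N05 (subtract circle equations pairwise → linear system) gives (x, y) ≈ (-30.0, 89.3).
Distances from that point to each station vs reported:
  N03: calculated 135.5 vs reported 135.5 → residual 0.0 km
  N04: calculated 187.6 vs reported 187.6 → residual 0.0 km
  N05: calculated 82.8 vs reported 82.8 → residual 0.0 km
  N06: calculated 106.6 vs reported 145.1 → residual 38.5 km
N03, N04, N05 are mutually consistent (residuals ≈ 0); N06 is off by 38.5 km.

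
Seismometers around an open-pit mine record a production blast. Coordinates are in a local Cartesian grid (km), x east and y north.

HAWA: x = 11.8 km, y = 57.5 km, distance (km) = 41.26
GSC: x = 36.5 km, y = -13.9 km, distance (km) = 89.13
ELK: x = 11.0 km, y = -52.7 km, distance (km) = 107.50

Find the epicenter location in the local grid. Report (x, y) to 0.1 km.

(-28.2, 47.4)

Circle about each station: (x − 11.8)² + (y − 57.5)² = 41.26²; (x − 36.5)² + (y + 13.9)² = 89.13²; (x − 11.0)² + (y + 52.7)² = 107.50².
Subtracting the HAWA equation from the GSC and ELK equations removes the quadratic terms:
49.4 x − 142.8 y = -8161.80
-1.6 x − 220.4 y = -10401.06
Solving the 2×2 system: x ≈ -28.2, y ≈ 47.4 km.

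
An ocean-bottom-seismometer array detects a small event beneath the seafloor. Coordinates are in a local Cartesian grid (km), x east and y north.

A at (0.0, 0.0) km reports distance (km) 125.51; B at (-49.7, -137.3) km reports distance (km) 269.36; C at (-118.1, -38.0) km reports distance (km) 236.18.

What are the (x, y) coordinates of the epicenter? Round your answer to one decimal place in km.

Circle about each station: x² + y² = 125.51²; (x + 49.7)² + (y + 137.3)² = 269.36²; (x + 118.1)² + (y + 38.0)² = 236.18².
Subtracting the A equation from the B and C equations removes the quadratic terms:
-99.4 x − 274.6 y = -35480.67
-236.2 x − 76.0 y = -24636.62
Solving the 2×2 system: x ≈ 71.0, y ≈ 103.5 km.

x ≈ 71.0 km, y ≈ 103.5 km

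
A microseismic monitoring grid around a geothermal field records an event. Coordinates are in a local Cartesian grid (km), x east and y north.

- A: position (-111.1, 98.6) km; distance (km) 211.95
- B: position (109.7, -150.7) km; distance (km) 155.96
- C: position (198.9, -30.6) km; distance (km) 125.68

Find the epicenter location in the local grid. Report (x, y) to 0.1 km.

Circle about each station: (x + 111.1)² + (y − 98.6)² = 211.95²; (x − 109.7)² + (y + 150.7)² = 155.96²; (x − 198.9)² + (y + 30.6)² = 125.68².
Subtracting the A equation from the B and C equations removes the quadratic terms:
441.6 x − 498.6 y = 33278.69
620.0 x − 258.4 y = 47559.74
Solving the 2×2 system: x ≈ 77.5, y ≈ 1.9 km.

(77.5, 1.9)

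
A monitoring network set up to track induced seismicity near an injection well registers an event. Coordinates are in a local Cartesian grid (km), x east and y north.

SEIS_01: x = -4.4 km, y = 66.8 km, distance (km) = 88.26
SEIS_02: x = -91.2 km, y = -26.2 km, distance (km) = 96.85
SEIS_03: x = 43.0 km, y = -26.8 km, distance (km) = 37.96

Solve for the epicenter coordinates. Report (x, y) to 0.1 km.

Circle about each station: (x + 4.4)² + (y − 66.8)² = 88.26²; (x + 91.2)² + (y + 26.2)² = 96.85²; (x − 43.0)² + (y + 26.8)² = 37.96².
Subtracting the SEIS_01 equation from the SEIS_02 and SEIS_03 equations removes the quadratic terms:
-173.6 x − 186.0 y = 2932.19
94.8 x − 187.2 y = 4434.51
Solving the 2×2 system: x ≈ 5.5, y ≈ -20.9 km.

5.5 km east, -20.9 km north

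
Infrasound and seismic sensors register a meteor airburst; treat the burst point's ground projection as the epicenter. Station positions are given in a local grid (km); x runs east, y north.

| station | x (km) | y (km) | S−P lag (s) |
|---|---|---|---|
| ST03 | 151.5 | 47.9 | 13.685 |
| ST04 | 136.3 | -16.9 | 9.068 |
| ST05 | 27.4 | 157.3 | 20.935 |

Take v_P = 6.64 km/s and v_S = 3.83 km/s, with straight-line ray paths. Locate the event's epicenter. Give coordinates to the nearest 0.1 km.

x ≈ 55.3 km, y ≈ -30.1 km

Distance from S−P lag: d = Δt · v_P v_S / (v_P − v_S) = Δt · (6.64·3.83)/(6.64−3.83) ≈ 9.0502·Δt.
So d_ST03 = 123.85, d_ST04 = 82.07, d_ST05 = 189.47 km.
Circle about each station: (x − 151.5)² + (y − 47.9)² = 123.85²; (x − 136.3)² + (y + 16.9)² = 82.07²; (x − 27.4)² + (y − 157.3)² = 189.47².
Subtracting the ST03 equation from the ST04 and ST05 equations removes the quadratic terms:
-30.4 x − 129.6 y = 2219.98
-248.2 x + 218.8 y = -20312.67
Solving the 2×2 system: x ≈ 55.3, y ≈ -30.1 km.
Check against ST03 (with the unrounded x, y): √((x − 151.5)²+(y − 47.9)²) = 123.85 ≈ 123.85 km. ✓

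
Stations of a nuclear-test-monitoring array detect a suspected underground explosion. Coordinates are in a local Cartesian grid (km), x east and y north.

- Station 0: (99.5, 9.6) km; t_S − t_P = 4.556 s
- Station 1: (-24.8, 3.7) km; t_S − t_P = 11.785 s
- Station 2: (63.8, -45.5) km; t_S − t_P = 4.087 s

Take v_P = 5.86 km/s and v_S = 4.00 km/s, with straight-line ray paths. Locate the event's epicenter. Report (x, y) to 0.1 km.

(115.3, -45.6)

Distance from S−P lag: d = Δt · v_P v_S / (v_P − v_S) = Δt · (5.86·4.00)/(5.86−4.00) ≈ 12.6022·Δt.
So d_Station 0 = 57.42, d_Station 1 = 148.52, d_Station 2 = 51.50 km.
Circle about each station: (x − 99.5)² + (y − 9.6)² = 57.42²; (x + 24.8)² + (y − 3.7)² = 148.52²; (x − 63.8)² + (y + 45.5)² = 51.50².
Subtracting pairs of circle equations eliminates x²+y² and gives linear equations (the radical axes):
-248.6 x − 11.8 y = -28124.81
-71.4 x − 110.2 y = -3206.91
Solving the 2×2 system: x ≈ 115.3, y ≈ -45.6 km.
Check against Station 0 (with the unrounded x, y): √((x − 99.5)²+(y − 9.6)²) = 57.42 ≈ 57.42 km. ✓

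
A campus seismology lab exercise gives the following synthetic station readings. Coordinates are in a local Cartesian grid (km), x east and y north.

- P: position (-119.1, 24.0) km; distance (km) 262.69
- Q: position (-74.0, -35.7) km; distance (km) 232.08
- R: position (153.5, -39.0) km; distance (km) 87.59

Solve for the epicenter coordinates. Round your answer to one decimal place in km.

Circle about each station: (x + 119.1)² + (y − 24.0)² = 262.69²; (x + 74.0)² + (y + 35.7)² = 232.08²; (x − 153.5)² + (y + 39.0)² = 87.59².
Subtracting the P equation from the Q and R equations removes the quadratic terms:
90.2 x − 119.4 y = 7134.59
545.2 x − 126.0 y = 71656.47
Solving the 2×2 system: x ≈ 142.5, y ≈ 47.9 km.

x ≈ 142.5 km, y ≈ 47.9 km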